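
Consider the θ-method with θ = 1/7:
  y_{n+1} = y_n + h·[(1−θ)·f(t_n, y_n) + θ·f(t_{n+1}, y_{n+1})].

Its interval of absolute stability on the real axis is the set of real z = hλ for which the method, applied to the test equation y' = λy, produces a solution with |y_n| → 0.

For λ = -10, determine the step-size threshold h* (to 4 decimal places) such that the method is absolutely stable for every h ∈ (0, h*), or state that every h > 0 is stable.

On y'=λy, z=hλ:
  y_{n+1} = y_n + z·[6/7·y_n + 1/7·y_{n+1}] ⇒ (1 − 1/7z)y_{n+1} = (1 + 6/7z)y_n
  Hence R(z) = (1 + 6/7z)/(1 − 1/7z).

Boundary: |R(x)|=1, x<0.
x=-0.58: |R|=0.4644
R=−1: 1+6/7x = −1+1/7x ⇒ -5/7x=2 ⇒ x=2/(-5/7)=-2.8000
Confirm numerically:
  x=-2.522: |R|=0.85402 <1
  x=-2.430: |R|=0.80382 <1
  x=-2.391: |R|=0.78224 <1
  x=-1.539: |R|=0.26162 <1
  x=-3.265: |R|=1.22650 >1
  x=-3.013: |R|=1.10636 >1
Stable set (-2.8000, 0).

(-2.8000,0); λ=-10 ⇒ h* = (14/5)/10 = 0.2800.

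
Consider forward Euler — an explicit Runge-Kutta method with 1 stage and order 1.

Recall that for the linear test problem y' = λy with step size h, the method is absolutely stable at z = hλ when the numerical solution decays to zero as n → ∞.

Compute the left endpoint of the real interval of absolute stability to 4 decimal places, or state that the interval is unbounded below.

left endpoint -2.0000.

Test eqn y'=λy, z=hλ:
  order 1, 1-stage ⇒ R(z)=1+z
  (e.g. R(-1.67)=-0.67000, |R|=0.67000)

Find x<0 with |R(x)|<1.
x=-1.67: |R|=0.6700
|R(-1.69)|=0.6900 |R(-1.46)|=0.4600 |R(-0.69)|=0.3100
Bisect:
  x_lo=-2.5950 |R|=1.5950  x_hi=-0.0711 |R|=0.9289
  mid=-1.33301 |R|=0.33301 →hi
  mid=-1.96398 |R|=0.96398 →hi
  mid=-2.27946 |R|=1.27946 →lo
  mid=-2.12172 |R|=1.12172 →lo
  mid=-2.04285 |R|=1.04285 →lo
  mid=-2.00341 |R|=1.00341 →lo
  mid=-1.98370 |R|=0.98370 →hi
  mid=-1.99356 |R|=0.99356 →hi
  ...
  [-2.00002,-1.99987] ⇒ x*=-2.0000
Stable set (-2.0000, 0).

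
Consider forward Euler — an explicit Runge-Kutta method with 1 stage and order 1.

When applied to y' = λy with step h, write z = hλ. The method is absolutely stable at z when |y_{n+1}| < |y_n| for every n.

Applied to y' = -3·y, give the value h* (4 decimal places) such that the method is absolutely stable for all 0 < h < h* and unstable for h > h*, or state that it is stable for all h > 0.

(-2.0000,0); λ=-3 ⇒ h* = 0.6667.

Set f=λy, z=hλ:
  order 1, 1-stage ⇒ R(z)=1+z
  (e.g. R(-0.61)=0.39000, |R|=0.39000)

Find x<0 with |R(x)|<1.
x=-0.61: |R|=0.3900
|R(-2.11)|=1.1100 |R(-1.72)|=0.7200 |R(-0.56)|=0.4400
Bisect:
  x_lo=-2.8058 |R|=1.8058  x_hi=-0.3622 |R|=0.6378
  mid=-1.58400 |R|=0.58400 →hi
  mid=-2.19488 |R|=1.19488 →lo
  mid=-1.88944 |R|=0.88944 →hi
  mid=-2.04216 |R|=1.04216 →lo
  mid=-1.96580 |R|=0.96580 →hi
  mid=-2.00398 |R|=1.00398 →lo
  mid=-1.98489 |R|=0.98489 →hi
  mid=-1.99444 |R|=0.99444 →hi
  mid=-1.99921 |R|=0.99921 →hi
  mid=-2.00160 |R|=1.00160 →lo
  ...
  [-2.00011,-1.99996] ⇒ x*=-2.0000
Stable set (-2.0000, 0).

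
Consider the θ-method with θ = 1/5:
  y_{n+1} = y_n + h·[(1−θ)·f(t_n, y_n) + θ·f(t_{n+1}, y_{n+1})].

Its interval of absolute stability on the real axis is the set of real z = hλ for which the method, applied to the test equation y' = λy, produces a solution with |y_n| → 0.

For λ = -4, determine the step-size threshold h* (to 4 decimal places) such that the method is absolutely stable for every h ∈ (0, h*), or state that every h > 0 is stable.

On y'=λy, z=hλ:
  y_{n+1} = y_n + z·[4/5·y_n + 1/5·y_{n+1}] ⇒ (1 − 1/5z)y_{n+1} = (1 + 4/5z)y_n
  R(z) = (1 + 4/5z)/(1 − 1/5z).

Boundary: |R(x)|=1, x<0.
x=-0.82: |R|=0.2955
R=−1: 1+4/5x = −1+1/5x ⇒ -3/5x=2 ⇒ x=2/(-3/5)=-3.3333
Confirm numerically:
  x=-3.305: |R|=0.98977 <1
  x=-2.856: |R|=0.81772 <1
  x=-2.031: |R|=0.44432 <1
  x=-3.794: |R|=1.15715 >1
  x=-3.537: |R|=1.07157 >1
  x=-3.392: |R|=1.02097 >1
Stable set (-3.3333, 0).

(-3.3333,0); λ=-4 ⇒ h* = (10/3)/4 = 0.8333.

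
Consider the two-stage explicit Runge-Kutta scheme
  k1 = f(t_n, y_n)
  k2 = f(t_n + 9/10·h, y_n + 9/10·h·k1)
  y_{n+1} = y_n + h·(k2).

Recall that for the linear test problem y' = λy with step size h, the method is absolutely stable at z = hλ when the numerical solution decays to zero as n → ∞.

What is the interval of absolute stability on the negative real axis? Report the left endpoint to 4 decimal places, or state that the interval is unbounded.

(-1.1111, 0).

Test eqn y'=λy, z=hλ:
  k1=λy_n ⇒ h·k1=z·y_n;  k2=λ(1+9/10z)y_n ⇒ h·k2=z(1+9/10z)y_n
  y_{n+1}/y_n = 1 + z(1+9/10z) = 1 + z + 9/10z²
  ⇒ R(z) = 1 + z + 9/10z².

Find x<0 with |R(x)|<1.
x=-1.44: |R|=1.4262
R=1: x+9/10x²=0 ⇒ x=−10/9=-1.1111; min R=1−1/(4·9/10)=0.7222>−1
Confirm numerically:
  x=-1.090: |R|=0.97929 <1
  x=-1.008: |R|=0.90646 <1
  x=-0.919: |R|=0.84110 <1
  x=-1.391: |R|=1.35039 >1
  x=-1.360: |R|=1.30464 >1
So |R|<1 on (-1.1111, 0).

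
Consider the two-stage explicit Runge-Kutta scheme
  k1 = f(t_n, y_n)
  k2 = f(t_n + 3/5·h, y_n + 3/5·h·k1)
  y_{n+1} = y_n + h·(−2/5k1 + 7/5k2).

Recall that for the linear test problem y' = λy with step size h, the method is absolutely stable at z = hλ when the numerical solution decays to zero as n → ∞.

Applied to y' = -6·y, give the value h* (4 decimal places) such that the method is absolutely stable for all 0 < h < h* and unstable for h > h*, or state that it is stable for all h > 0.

With y'=λy (z=hλ):
  k1=λy_n ⇒ h·k1=z·y_n;  k2=λ(1+3/5z)y_n ⇒ h·k2=z(1+3/5z)y_n
  y_{n+1}/y_n = 1 − 2/5z + 7/5z(1+3/5z) = 1 + z + 21/25z²
  ⇒ R(z) = 1 + z + 21/25z².

Need |R(x)|<1, x<0.
x=-1.48: |R|=1.3599
R=1: x+21/25x²=0 ⇒ x=−25/21=-1.1905; min R=1−1/(4·21/25)=0.7024>−1
Confirm numerically:
  x=-1.101: |R|=0.91725 <1
  x=-0.829: |R|=0.74828 <1
  x=-0.773: |R|=0.72892 <1
  x=-0.489: |R|=0.71186 <1
  x=-1.706: |R|=1.73877 >1
  x=-1.659: |R|=1.65292 >1
  x=-1.344: |R|=1.17332 >1
Stable set (-1.1905, 0).

(-1.1905,0); λ=-6 ⇒ h* = (25/21)/6 = 0.1984.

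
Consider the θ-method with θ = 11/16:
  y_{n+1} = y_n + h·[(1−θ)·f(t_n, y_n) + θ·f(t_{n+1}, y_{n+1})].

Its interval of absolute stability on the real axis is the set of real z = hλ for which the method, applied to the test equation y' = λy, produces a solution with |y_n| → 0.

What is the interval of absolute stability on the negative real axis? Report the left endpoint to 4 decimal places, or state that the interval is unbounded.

(−∞, 0) — no finite endpoint.

Set f=λy, z=hλ:
  y_{n+1} = y_n + z·[5/16·y_n + 11/16·y_{n+1}] ⇒ (1 − 11/16z)y_{n+1} = (1 + 5/16z)y_n
  so R(z) = (1 + 5/16z)/(1 − 11/16z).

Boundary: |R(x)|=1, x<0.
x=-0.97: |R|=0.4181
x=-2: |R|=0.1579
x=-10: |R|=0.2698
x=-100: |R|=0.4337
θ=11/16≥1/2 ⇒ |1+5/16x|<|1−11/16x| ∀x<0 ⇒ stable on all of ℝ⁻.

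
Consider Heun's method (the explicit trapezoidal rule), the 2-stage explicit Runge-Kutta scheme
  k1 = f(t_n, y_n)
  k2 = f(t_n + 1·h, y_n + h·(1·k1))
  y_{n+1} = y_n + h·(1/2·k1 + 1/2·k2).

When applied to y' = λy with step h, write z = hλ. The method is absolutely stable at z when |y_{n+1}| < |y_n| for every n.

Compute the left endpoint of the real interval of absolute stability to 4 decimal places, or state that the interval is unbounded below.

With y'=λy (z=hλ):
  order 2, 2-stage ⇒ R(z)=1+z+z^2/2
  (e.g. R(-0.87)=0.50845, |R|=0.50845)

Need |R(x)|<1, x<0.
x=-0.87: |R|=0.5085
|R(-1.72)|=0.7592 |R(-1.41)|=0.5840 |R(-1.03)|=0.5005
Bisect:
  x_lo=-2.3019 |R|=1.3474  x_hi=-0.1178 |R|=0.8891
  mid=-1.20984 |R|=0.52202 →hi
  mid=-1.75586 |R|=0.78566 →hi
  mid=-2.02886 |R|=1.02928 →lo
  mid=-1.89236 |R|=0.89815 →hi
  mid=-1.96061 |R|=0.96139 →hi
  mid=-1.99474 |R|=0.99475 →hi
  mid=-2.01180 |R|=1.01187 →lo
  mid=-2.00327 |R|=1.00327 →lo
  ...
  [-2.00007,-1.99993] ⇒ x*=-2.0000
So |R|<1 on (-2.0000, 0).

left endpoint -2.0000.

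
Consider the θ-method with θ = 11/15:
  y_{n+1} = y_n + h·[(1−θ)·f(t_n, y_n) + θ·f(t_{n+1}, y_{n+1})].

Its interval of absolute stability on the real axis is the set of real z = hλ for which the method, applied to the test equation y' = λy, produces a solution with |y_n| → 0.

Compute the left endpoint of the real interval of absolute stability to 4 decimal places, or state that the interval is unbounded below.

With y'=λy (z=hλ):
  y_{n+1} = y_n + z·[4/15·y_n + 11/15·y_{n+1}] ⇒ (1 − 11/15z)y_{n+1} = (1 + 4/15z)y_n
  ⇒ R(z) = (1 + 4/15z)/(1 − 11/15z).

Solve |R(x)|<1 on ℝ⁻.
x=-0.94: |R|=0.4436
x=-2: |R|=0.1892
x=-10: |R|=0.2000
x=-100: |R|=0.3453
θ=11/15≥1/2 ⇒ |1+4/15x|<|1−11/15x| ∀x<0 ⇒ interval (−∞,0).

(−∞, 0) — no finite endpoint.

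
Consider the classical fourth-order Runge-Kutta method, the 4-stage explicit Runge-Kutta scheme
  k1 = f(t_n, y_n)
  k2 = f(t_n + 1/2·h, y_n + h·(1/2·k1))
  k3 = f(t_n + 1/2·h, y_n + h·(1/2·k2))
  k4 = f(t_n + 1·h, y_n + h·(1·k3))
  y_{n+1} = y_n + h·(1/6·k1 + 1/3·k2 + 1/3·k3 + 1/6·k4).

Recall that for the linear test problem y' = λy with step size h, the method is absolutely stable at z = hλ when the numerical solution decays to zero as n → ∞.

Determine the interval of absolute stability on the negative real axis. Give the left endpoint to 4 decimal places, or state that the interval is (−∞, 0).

(-2.7853, 0).

Test eqn y'=λy, z=hλ:
  order 4, 4-stage ⇒ R(z)=1+z+z^2/2+z^3/6+z^4/24
  (e.g. R(-0.66)=0.51779, |R|=0.51779)

Need |R(x)|<1, x<0.
x=-0.66: |R|=0.5178
|R(-2.52)|=0.6683 |R(-1.54)|=0.2714 |R(-0.94)|=0.3959
Bisect:
  x_lo=-3.6229 |R|=3.1926  x_hi=-0.2025 |R|=0.8167
  mid=-1.91269 |R|=0.30793 →hi
  mid=-2.76778 |R|=0.97392 →hi
  mid=-3.19533 |R|=1.81590 →lo
  mid=-2.98156 |R|=1.33854 →lo
  mid=-2.87467 |R|=1.14333 →lo
  mid=-2.82123 |R|=1.05554 →lo
  mid=-2.79450 |R|=1.01398 →lo
  mid=-2.78114 |R|=0.99376 →hi
  ...
  [-2.78532,-2.78511] ⇒ x*=-2.7853
Interval (-2.7853, 0).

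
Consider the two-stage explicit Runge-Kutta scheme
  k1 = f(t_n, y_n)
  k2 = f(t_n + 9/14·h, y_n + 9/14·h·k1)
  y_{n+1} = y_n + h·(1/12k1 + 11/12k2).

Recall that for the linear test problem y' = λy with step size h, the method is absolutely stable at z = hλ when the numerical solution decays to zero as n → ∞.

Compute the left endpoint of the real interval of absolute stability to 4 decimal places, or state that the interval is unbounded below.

With y'=λy (z=hλ):
  k1=λy_n ⇒ h·k1=z·y_n;  k2=λ(1+9/14z)y_n ⇒ h·k2=z(1+9/14z)y_n
  y_{n+1}/y_n = 1 + 1/12z + 11/12z(1+9/14z) = 1 + z + 33/56z²
  so R(z) = 1 + z + 33/56z².

Boundary: |R(x)|=1, x<0.
x=-0.41: |R|=0.6891
R=1: x+33/56x²=0 ⇒ x=−56/33=-1.6970; min R=1−1/(4·33/56)=0.5758>−1
Confirm numerically:
  x=-1.622: |R|=0.92834 <1
  x=-1.492: |R|=0.81979 <1
  x=-1.365: |R|=0.73297 <1
  x=-0.843: |R|=0.57578 <1
  x=-2.191: |R|=1.63785 >1
  x=-2.171: |R|=1.60645 >1
So |R|<1 on (-1.6970, 0).

left endpoint -1.6970.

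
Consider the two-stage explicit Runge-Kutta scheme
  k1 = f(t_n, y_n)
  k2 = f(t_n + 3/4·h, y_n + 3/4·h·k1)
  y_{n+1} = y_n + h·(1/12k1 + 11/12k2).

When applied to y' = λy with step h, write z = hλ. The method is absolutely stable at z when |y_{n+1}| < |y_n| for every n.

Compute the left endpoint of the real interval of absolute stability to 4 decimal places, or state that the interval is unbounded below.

With y'=λy (z=hλ):
  k1=λy_n ⇒ h·k1=z·y_n;  k2=λ(1+3/4z)y_n ⇒ h·k2=z(1+3/4z)y_n
  y_{n+1}/y_n = 1 + 1/12z + 11/12z(1+3/4z) = 1 + z + 11/16z²
  ⇒ R(z) = 1 + z + 11/16z².

Need |R(x)|<1, x<0.
x=-0.62: |R|=0.6443
R=1: x+11/16x²=0 ⇒ x=−16/11=-1.4545; min R=1−1/(4·11/16)=0.6364>−1
Confirm numerically:
  x=-1.410: |R|=0.95682 <1
  x=-0.924: |R|=0.66297 <1
  x=-0.777: |R|=0.63806 <1
  x=-1.934: |R|=1.63749 >1
  x=-1.763: |R|=1.37387 >1
  x=-1.653: |R|=1.22553 >1
Interval (-1.4545, 0).

left endpoint -1.4545.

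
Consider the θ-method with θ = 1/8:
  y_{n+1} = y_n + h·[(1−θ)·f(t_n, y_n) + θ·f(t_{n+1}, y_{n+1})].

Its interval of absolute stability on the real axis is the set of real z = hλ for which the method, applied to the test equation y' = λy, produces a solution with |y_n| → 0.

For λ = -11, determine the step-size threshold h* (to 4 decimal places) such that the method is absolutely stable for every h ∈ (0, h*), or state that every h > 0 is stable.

With y'=λy (z=hλ):
  y_{n+1} = y_n + z·[7/8·y_n + 1/8·y_{n+1}] ⇒ (1 − 1/8z)y_{n+1} = (1 + 7/8z)y_n
  ⇒ R(z) = (1 + 7/8z)/(1 − 1/8z).

Find x<0 with |R(x)|<1.
x=-1.34: |R|=0.1478
R=−1: 1+7/8x = −1+1/8x ⇒ -3/4x=2 ⇒ x=2/(-3/4)=-2.6667
Confirm numerically:
  x=-2.634: |R|=0.98157 <1
  x=-2.251: |R|=0.75671 <1
  x=-1.813: |R|=0.47804 <1
  x=-1.145: |R|=0.00164 <1
  x=-2.962: |R|=1.16165 >1
  x=-2.948: |R|=1.15418 >1
  x=-2.824: |R|=1.08721 >1
So |R|<1 on (-2.6667, 0).

(-2.6667,0); λ=-11 ⇒ h* = (8/3)/11 = 0.2424.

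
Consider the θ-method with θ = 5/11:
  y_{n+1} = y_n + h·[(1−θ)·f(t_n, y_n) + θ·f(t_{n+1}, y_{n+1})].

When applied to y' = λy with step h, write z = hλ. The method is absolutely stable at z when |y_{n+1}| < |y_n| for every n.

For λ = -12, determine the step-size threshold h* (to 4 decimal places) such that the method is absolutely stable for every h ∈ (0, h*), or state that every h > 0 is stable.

On y'=λy, z=hλ:
  y_{n+1} = y_n + z·[6/11·y_n + 5/11·y_{n+1}] ⇒ (1 − 5/11z)y_{n+1} = (1 + 6/11z)y_n
  ⇒ R(z) = (1 + 6/11z)/(1 − 5/11z).

Boundary: |R(x)|=1, x<0.
x=-0.78: |R|=0.4242
R=−1: 1+6/11x = −1+5/11x ⇒ -1/11x=2 ⇒ x=2/(-1/11)=-22.0000
Confirm numerically:
  x=-17.767: |R|=0.95760 <1
  x=-14.360: |R|=0.90773 <1
  x=-13.439: |R|=0.89052 <1
  x=-9.493: |R|=0.78608 <1
  x=-22.499: |R|=1.00404 >1
  x=-22.110: |R|=1.00090 >1
So |R|<1 on (-22.0000, 0).

(-22.0000,0); λ=-12 ⇒ h* = (22)/12 = 1.8333.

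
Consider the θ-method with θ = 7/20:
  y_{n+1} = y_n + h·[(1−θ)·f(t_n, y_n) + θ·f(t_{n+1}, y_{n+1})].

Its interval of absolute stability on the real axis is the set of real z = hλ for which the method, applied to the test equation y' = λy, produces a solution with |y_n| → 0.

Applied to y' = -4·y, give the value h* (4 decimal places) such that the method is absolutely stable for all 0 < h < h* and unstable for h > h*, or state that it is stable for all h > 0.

Set f=λy, z=hλ:
  y_{n+1} = y_n + z·[13/20·y_n + 7/20·y_{n+1}] ⇒ (1 − 7/20z)y_{n+1} = (1 + 13/20z)y_n
  ⇒ R(z) = (1 + 13/20z)/(1 − 7/20z).

Find x<0 with |R(x)|<1.
x=-1.38: |R|=0.0695
R=−1: 1+13/20x = −1+7/20x ⇒ -3/10x=2 ⇒ x=2/(-3/10)=-6.6667
Confirm numerically:
  x=-4.459: |R|=0.74135 <1
  x=-3.510: |R|=0.57505 <1
  x=-3.308: |R|=0.53304 <1
  x=-3.215: |R|=0.51276 <1
  x=-7.184: |R|=1.04416 >1
  x=-6.704: |R|=1.00335 >1
Stable set (-6.6667, 0).

(-6.6667,0); λ=-4 ⇒ h* = (20/3)/4 = 1.6667.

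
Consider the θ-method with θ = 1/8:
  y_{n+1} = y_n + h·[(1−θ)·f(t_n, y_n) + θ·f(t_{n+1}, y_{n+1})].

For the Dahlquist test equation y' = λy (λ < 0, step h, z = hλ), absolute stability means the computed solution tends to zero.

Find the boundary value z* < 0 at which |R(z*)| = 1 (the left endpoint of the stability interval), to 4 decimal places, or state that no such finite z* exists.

z* = -2.6667.

On y'=λy, z=hλ:
  y_{n+1} = y_n + z·[7/8·y_n + 1/8·y_{n+1}] ⇒ (1 − 1/8z)y_{n+1} = (1 + 7/8z)y_n
  so R(z) = (1 + 7/8z)/(1 − 1/8z).

Need |R(x)|<1, x<0.
x=-0.74: |R|=0.3227
R=−1: 1+7/8x = −1+1/8x ⇒ -3/4x=2 ⇒ x=2/(-3/4)=-2.6667
Confirm numerically:
  x=-2.321: |R|=0.79905 <1
  x=-2.201: |R|=0.72611 <1
  x=-1.886: |R|=0.52620 <1
  x=-3.017: |R|=1.19080 >1
  x=-2.737: |R|=1.03930 >1
Stable set (-2.6667, 0).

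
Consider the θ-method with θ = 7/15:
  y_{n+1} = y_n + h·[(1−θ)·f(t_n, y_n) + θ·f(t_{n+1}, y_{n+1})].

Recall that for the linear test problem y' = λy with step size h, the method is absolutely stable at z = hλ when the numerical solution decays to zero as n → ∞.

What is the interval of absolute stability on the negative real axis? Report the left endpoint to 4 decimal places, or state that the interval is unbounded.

Set f=λy, z=hλ:
  y_{n+1} = y_n + z·[8/15·y_n + 7/15·y_{n+1}] ⇒ (1 − 7/15z)y_{n+1} = (1 + 8/15z)y_n
  so R(z) = (1 + 8/15z)/(1 − 7/15z).

Boundary: |R(x)|=1, x<0.
x=-1.51: |R|=0.1142
R=−1: 1+8/15x = −1+7/15x ⇒ -1/15x=2 ⇒ x=2/(-1/15)=-30.0000
Confirm numerically:
  x=-22.557: |R|=0.95695 <1
  x=-20.386: |R|=0.93904 <1
  x=-20.275: |R|=0.93803 <1
  x=-17.621: |R|=0.91052 <1
  x=-30.301: |R|=1.00133 >1
  x=-30.277: |R|=1.00122 >1
Stable set (-30.0000, 0).

(-30.0000, 0).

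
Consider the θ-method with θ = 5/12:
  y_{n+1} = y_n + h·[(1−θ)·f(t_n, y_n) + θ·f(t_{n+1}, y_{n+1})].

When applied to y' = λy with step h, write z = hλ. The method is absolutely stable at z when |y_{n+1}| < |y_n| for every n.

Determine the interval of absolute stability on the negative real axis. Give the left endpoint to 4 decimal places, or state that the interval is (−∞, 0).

With y'=λy (z=hλ):
  y_{n+1} = y_n + z·[7/12·y_n + 5/12·y_{n+1}] ⇒ (1 − 5/12z)y_{n+1} = (1 + 7/12z)y_n
  so R(z) = (1 + 7/12z)/(1 − 5/12z).

Boundary: |R(x)|=1, x<0.
x=-0.72: |R|=0.4462
R=−1: 1+7/12x = −1+5/12x ⇒ -1/6x=2 ⇒ x=2/(-1/6)=-12.0000
Confirm numerically:
  x=-11.904: |R|=0.99732 <1
  x=-8.494: |R|=0.87127 <1
  x=-6.973: |R|=0.78547 <1
  x=-12.538: |R|=1.01441 >1
  x=-12.355: |R|=1.00962 >1
  x=-12.204: |R|=1.00559 >1
Stable set (-12.0000, 0).

(-12.0000, 0).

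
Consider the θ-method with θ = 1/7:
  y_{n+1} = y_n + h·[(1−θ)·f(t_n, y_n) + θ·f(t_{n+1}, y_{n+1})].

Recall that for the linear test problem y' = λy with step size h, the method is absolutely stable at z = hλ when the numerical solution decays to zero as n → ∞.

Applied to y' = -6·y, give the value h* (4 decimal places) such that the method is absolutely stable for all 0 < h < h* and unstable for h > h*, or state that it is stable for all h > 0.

(-2.8000,0); λ=-6 ⇒ h* = (14/5)/6 = 0.4667.

With y'=λy (z=hλ):
  y_{n+1} = y_n + z·[6/7·y_n + 1/7·y_{n+1}] ⇒ (1 − 1/7z)y_{n+1} = (1 + 6/7z)y_n
  Hence R(z) = (1 + 6/7z)/(1 − 1/7z).

Find x<0 with |R(x)|<1.
x=-1.77: |R|=0.4128
R=−1: 1+6/7x = −1+1/7x ⇒ -5/7x=2 ⇒ x=2/(-5/7)=-2.8000
Confirm numerically:
  x=-2.636: |R|=0.91490 <1
  x=-2.364: |R|=0.76719 <1
  x=-2.132: |R|=0.63425 <1
  x=-3.201: |R|=1.19655 >1
  x=-3.108: |R|=1.15235 >1
So |R|<1 on (-2.8000, 0).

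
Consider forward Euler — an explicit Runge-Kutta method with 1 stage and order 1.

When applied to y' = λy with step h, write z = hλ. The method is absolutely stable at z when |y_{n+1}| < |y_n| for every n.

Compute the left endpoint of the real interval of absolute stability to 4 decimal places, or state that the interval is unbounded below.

z* = -2.0000.

Set f=λy, z=hλ:
  order 1, 1-stage ⇒ R(z)=1+z
  (e.g. R(-0.82)=0.18000, |R|=0.18000)

Boundary: |R(x)|=1, x<0.
x=-0.82: |R|=0.1800
|R(-1.36)|=0.3600 |R(-1.16)|=0.1600 |R(-1.04)|=0.0400
Bisect:
  x_lo=-2.8699 |R|=1.8699  x_hi=-0.3076 |R|=0.6924
  mid=-1.58873 |R|=0.58873 →hi
  mid=-2.22930 |R|=1.22930 →lo
  mid=-1.90901 |R|=0.90901 →hi
  mid=-2.06915 |R|=1.06915 →lo
  mid=-1.98908 |R|=0.98908 →hi
  mid=-2.02912 |R|=1.02912 →lo
  mid=-2.00910 |R|=1.00910 →lo
  mid=-1.99909 |R|=0.99909 →hi
  mid=-2.00410 |R|=1.00410 →lo
  mid=-2.00159 |R|=1.00159 →lo
  ...
  [-2.00003,-1.99987] ⇒ x*=-2.0000
So |R|<1 on (-2.0000, 0).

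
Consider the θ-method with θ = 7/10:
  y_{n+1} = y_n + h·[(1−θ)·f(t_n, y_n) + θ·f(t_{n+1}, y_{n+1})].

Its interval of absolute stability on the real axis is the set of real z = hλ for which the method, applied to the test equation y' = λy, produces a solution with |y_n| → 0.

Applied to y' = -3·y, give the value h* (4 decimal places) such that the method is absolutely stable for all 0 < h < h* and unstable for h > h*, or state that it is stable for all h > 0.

Set f=λy, z=hλ:
  y_{n+1} = y_n + z·[3/10·y_n + 7/10·y_{n+1}] ⇒ (1 − 7/10z)y_{n+1} = (1 + 3/10z)y_n
  so R(z) = (1 + 3/10z)/(1 − 7/10z).

Need |R(x)|<1, x<0.
x=-0.75: |R|=0.5082
x=-2: |R|=0.1667
x=-10: |R|=0.2500
x=-100: |R|=0.4085
θ=7/10≥1/2 ⇒ |1+3/10x|<|1−7/10x| ∀x<0 ⇒ interval (−∞,0).

interval (−∞, 0). Any h>0 works for λ=-3.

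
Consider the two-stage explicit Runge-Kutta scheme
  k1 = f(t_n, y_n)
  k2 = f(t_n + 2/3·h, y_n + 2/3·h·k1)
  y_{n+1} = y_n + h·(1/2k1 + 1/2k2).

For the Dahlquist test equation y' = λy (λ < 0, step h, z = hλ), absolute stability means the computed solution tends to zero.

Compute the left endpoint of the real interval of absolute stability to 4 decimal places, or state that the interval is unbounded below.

On y'=λy, z=hλ:
  k1=λy_n ⇒ h·k1=z·y_n;  k2=λ(1+2/3z)y_n ⇒ h·k2=z(1+2/3z)y_n
  y_{n+1}/y_n = 1 + 1/2z + 1/2z(1+2/3z) = 1 + z + 1/3z²
  ⇒ R(z) = 1 + z + 1/3z².

Solve |R(x)|<1 on ℝ⁻.
x=-1.54: |R|=0.2505
R=1: x+1/3x²=0 ⇒ x=−3=-3.0000; min R=1−1/(4·1/3)=0.2500>−1
Confirm numerically:
  x=-2.566: |R|=0.62879 <1
  x=-2.190: |R|=0.40870 <1
  x=-2.060: |R|=0.35453 <1
  x=-1.615: |R|=0.25441 <1
  x=-3.326: |R|=1.36143 >1
  x=-3.209: |R|=1.22356 >1
  x=-3.080: |R|=1.08213 >1
So |R|<1 on (-3.0000, 0).

z* = -3.0000.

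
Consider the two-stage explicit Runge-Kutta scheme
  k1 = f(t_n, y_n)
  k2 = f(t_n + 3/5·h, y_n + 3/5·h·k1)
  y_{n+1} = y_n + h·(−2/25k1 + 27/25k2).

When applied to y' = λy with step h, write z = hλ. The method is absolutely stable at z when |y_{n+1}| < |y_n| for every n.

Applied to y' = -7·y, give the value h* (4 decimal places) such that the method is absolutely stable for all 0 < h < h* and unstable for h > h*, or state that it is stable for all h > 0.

(-1.5432,0); λ=-7 ⇒ h* = (125/81)/7 = 0.2205.

With y'=λy (z=hλ):
  k1=λy_n ⇒ h·k1=z·y_n;  k2=λ(1+3/5z)y_n ⇒ h·k2=z(1+3/5z)y_n
  y_{n+1}/y_n = 1 − 2/25z + 27/25z(1+3/5z) = 1 + z + 81/125z²
  ⇒ R(z) = 1 + z + 81/125z².

Boundary: |R(x)|=1, x<0.
x=-0.46: |R|=0.6771
R=1: x+81/125x²=0 ⇒ x=−125/81=-1.5432; min R=1−1/(4·81/125)=0.6142>−1
Confirm numerically:
  x=-1.410: |R|=0.87829 <1
  x=-1.397: |R|=0.86764 <1
  x=-1.294: |R|=0.79103 <1
  x=-1.066: |R|=0.67036 <1
  x=-2.083: |R|=1.72860 >1
  x=-2.064: |R|=1.69654 >1
Interval (-1.5432, 0).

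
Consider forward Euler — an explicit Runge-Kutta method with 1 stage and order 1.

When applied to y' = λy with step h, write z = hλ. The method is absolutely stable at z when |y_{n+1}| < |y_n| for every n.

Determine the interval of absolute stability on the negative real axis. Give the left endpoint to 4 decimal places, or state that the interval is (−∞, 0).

z∈(-2.0000,0).

Test eqn y'=λy, z=hλ:
  order 1, 1-stage ⇒ R(z)=1+z
  (e.g. R(-0.34)=0.66000, |R|=0.66000)

Solve |R(x)|<1 on ℝ⁻.
x=-0.34: |R|=0.6600
|R(-1.89)|=0.8900 |R(-1.78)|=0.7800 |R(-1.43)|=0.4300
Bisect:
  x_lo=-2.3438 |R|=1.3438  x_hi=-0.1946 |R|=0.8054
  mid=-1.26919 |R|=0.26919 →hi
  mid=-1.80650 |R|=0.80650 →hi
  mid=-2.07516 |R|=1.07516 →lo
  mid=-1.94083 |R|=0.94083 →hi
  mid=-2.00799 |R|=1.00799 →lo
  mid=-1.97441 |R|=0.97441 →hi
  mid=-1.99120 |R|=0.99120 →hi
  ...
  [-2.00012,-1.99999] ⇒ x*=-2.0000
Stable set (-2.0000, 0).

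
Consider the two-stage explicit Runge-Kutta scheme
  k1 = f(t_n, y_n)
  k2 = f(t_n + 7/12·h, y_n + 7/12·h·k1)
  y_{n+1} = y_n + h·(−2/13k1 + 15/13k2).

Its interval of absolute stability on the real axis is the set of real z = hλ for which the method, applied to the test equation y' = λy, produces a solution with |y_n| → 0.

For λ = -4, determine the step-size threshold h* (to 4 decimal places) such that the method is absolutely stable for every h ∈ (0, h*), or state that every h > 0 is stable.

(-1.4857,0); λ=-4 ⇒ h* = (52/35)/4 = 0.3714.

Test eqn y'=λy, z=hλ:
  k1=λy_n ⇒ h·k1=z·y_n;  k2=λ(1+7/12z)y_n ⇒ h·k2=z(1+7/12z)y_n
  y_{n+1}/y_n = 1 − 2/13z + 15/13z(1+7/12z) = 1 + z + 35/52z²
  Hence R(z) = 1 + z + 35/52z².

Solve |R(x)|<1 on ℝ⁻.
x=-1.24: |R|=0.7949
R=1: x+35/52x²=0 ⇒ x=−52/35=-1.4857; min R=1−1/(4·35/52)=0.6286>−1
Confirm numerically:
  x=-1.463: |R|=0.97763 <1
  x=-1.355: |R|=0.88079 <1
  x=-1.116: |R|=0.72229 <1
  x=-0.783: |R|=0.62966 <1
  x=-2.063: |R|=1.80159 >1
  x=-1.662: |R|=1.19720 >1
  x=-1.536: |R|=1.05199 >1
So |R|<1 on (-1.4857, 0).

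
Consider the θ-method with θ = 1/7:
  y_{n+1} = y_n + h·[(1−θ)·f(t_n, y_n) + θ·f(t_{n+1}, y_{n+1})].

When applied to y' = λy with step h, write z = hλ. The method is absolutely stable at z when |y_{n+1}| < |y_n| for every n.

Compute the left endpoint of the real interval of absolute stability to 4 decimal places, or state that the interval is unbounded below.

z* = -2.8000.

Test eqn y'=λy, z=hλ:
  y_{n+1} = y_n + z·[6/7·y_n + 1/7·y_{n+1}] ⇒ (1 − 1/7z)y_{n+1} = (1 + 6/7z)y_n
  ⇒ R(z) = (1 + 6/7z)/(1 − 1/7z).

Find x<0 with |R(x)|<1.
x=-1.39: |R|=0.1597
R=−1: 1+6/7x = −1+1/7x ⇒ -5/7x=2 ⇒ x=2/(-5/7)=-2.8000
Confirm numerically:
  x=-2.372: |R|=0.77166 <1
  x=-2.189: |R|=0.66754 <1
  x=-1.645: |R|=0.33198 <1
  x=-3.270: |R|=1.22882 >1
  x=-3.179: |R|=1.18617 >1
Stable set (-2.8000, 0).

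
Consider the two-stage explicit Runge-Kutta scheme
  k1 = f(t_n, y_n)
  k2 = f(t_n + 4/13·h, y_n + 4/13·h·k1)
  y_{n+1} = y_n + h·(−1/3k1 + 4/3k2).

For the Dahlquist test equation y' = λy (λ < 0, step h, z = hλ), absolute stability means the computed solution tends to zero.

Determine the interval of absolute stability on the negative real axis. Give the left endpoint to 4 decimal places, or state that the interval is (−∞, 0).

Set f=λy, z=hλ:
  k1=λy_n ⇒ h·k1=z·y_n;  k2=λ(1+4/13z)y_n ⇒ h·k2=z(1+4/13z)y_n
  y_{n+1}/y_n = 1 − 1/3z + 4/3z(1+4/13z) = 1 + z + 16/39z²
  ⇒ R(z) = 1 + z + 16/39z².

Solve |R(x)|<1 on ℝ⁻.
x=-0.94: |R|=0.4225
R=1: x+16/39x²=0 ⇒ x=−39/16=-2.4375; min R=1−1/(4·16/39)=0.3906>−1
Confirm numerically:
  x=-2.259: |R|=0.83457 <1
  x=-2.154: |R|=0.74947 <1
  x=-1.877: |R|=0.56839 <1
  x=-1.074: |R|=0.39922 <1
  x=-3.030: |R|=1.73652 >1
  x=-2.804: |R|=1.42161 >1
  x=-2.509: |R|=1.07360 >1
So |R|<1 on (-2.4375, 0).

z∈(-2.4375,0).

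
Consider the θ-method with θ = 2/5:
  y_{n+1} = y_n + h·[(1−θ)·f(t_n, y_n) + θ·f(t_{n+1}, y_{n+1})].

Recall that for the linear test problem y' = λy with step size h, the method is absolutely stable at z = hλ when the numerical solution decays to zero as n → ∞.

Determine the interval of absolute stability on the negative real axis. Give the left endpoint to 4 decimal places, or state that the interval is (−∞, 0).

z∈(-10.0000,0).

With y'=λy (z=hλ):
  y_{n+1} = y_n + z·[3/5·y_n + 2/5·y_{n+1}] ⇒ (1 − 2/5z)y_{n+1} = (1 + 3/5z)y_n
  ⇒ R(z) = (1 + 3/5z)/(1 − 2/5z).

Need |R(x)|<1, x<0.
x=-0.35: |R|=0.6930
R=−1: 1+3/5x = −1+2/5x ⇒ -1/5x=2 ⇒ x=2/(-1/5)=-10.0000
Confirm numerically:
  x=-9.479: |R|=0.97825 <1
  x=-7.061: |R|=0.84630 <1
  x=-6.561: |R|=0.81023 <1
  x=-10.429: |R|=1.01659 >1
  x=-10.267: |R|=1.01046 >1
Interval (-10.0000, 0).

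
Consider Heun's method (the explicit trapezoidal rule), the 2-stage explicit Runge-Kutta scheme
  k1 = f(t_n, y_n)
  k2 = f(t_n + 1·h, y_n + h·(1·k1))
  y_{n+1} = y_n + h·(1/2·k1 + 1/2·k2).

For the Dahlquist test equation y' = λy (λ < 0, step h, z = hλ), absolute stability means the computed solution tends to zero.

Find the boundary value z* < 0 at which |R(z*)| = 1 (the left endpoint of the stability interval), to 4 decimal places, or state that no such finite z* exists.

z* = -2.0000.

Set f=λy, z=hλ:
  order 2, 2-stage ⇒ R(z)=1+z+z^2/2
  (e.g. R(-1.61)=0.68605, |R|=0.68605)

Boundary: |R(x)|=1, x<0.
x=-1.61: |R|=0.6861
|R(-1.74)|=0.7738 |R(-1.42)|=0.5882 |R(-1.18)|=0.5162
Bisect:
  x_lo=-2.8258 |R|=2.1668  x_hi=-0.1019 |R|=0.9033
  mid=-1.46385 |R|=0.60758 →hi
  mid=-2.14483 |R|=1.15532 →lo
  mid=-1.80434 |R|=0.82348 →hi
  mid=-1.97459 |R|=0.97491 →hi
  mid=-2.05971 |R|=1.06149 →lo
  mid=-2.01715 |R|=1.01730 →lo
  mid=-1.99587 |R|=0.99588 →hi
  mid=-2.00651 |R|=1.00653 →lo
  mid=-2.00119 |R|=1.00119 →lo
  ...
  [-2.00003,-1.99986] ⇒ x*=-2.0000
Stable set (-2.0000, 0).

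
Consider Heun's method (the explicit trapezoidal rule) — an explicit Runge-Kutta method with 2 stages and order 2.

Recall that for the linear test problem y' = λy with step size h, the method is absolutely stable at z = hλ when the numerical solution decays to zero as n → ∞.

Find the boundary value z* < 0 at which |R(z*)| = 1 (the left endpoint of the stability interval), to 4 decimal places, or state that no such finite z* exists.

Set f=λy, z=hλ:
  order 2, 2-stage ⇒ R(z)=1+z+z^2/2
  (e.g. R(-0.43)=0.66245, |R|=0.66245)

Find x<0 with |R(x)|<1.
x=-0.43: |R|=0.6624
|R(-2.26)|=1.2938 |R(-0.8)|=0.5200 |R(-0.53)|=0.6104
Bisect:
  x_lo=-2.7847 |R|=2.0925  x_hi=-0.2836 |R|=0.7566
  mid=-1.53413 |R|=0.64265 →hi
  mid=-2.15940 |R|=1.17210 →lo
  mid=-1.84677 |R|=0.85851 →hi
  mid=-2.00308 |R|=1.00309 →lo
  mid=-1.92493 |R|=0.92774 →hi
  mid=-1.96400 |R|=0.96465 →hi
  mid=-1.98354 |R|=0.98368 →hi
  mid=-1.99331 |R|=0.99334 →hi
  mid=-1.99820 |R|=0.99820 →hi
  ...
  [-2.00003,-1.99988] ⇒ x*=-2.0000
Stable set (-2.0000, 0).

z* = -2.0000.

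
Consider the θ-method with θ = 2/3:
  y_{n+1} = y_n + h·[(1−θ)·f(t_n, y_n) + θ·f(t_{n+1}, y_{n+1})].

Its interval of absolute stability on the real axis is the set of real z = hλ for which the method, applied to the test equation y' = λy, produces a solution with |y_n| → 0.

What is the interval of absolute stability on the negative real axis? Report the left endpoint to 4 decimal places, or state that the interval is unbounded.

interval (−∞, 0).

Set f=λy, z=hλ:
  y_{n+1} = y_n + z·[1/3·y_n + 2/3·y_{n+1}] ⇒ (1 − 2/3z)y_{n+1} = (1 + 1/3z)y_n
  ⇒ R(z) = (1 + 1/3z)/(1 − 2/3z).

Boundary: |R(x)|=1, x<0.
x=-1.55: |R|=0.2377
x=-2: |R|=0.1429
x=-10: |R|=0.3043
x=-100: |R|=0.4778
θ=2/3≥1/2 ⇒ |1+1/3x|<|1−2/3x| ∀x<0 ⇒ stable on all of ℝ⁻.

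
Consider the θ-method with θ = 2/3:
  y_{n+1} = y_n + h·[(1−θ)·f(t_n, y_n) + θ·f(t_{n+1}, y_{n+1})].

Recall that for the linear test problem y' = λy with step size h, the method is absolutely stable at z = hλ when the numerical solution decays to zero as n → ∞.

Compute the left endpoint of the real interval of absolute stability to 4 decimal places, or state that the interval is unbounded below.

With y'=λy (z=hλ):
  y_{n+1} = y_n + z·[1/3·y_n + 2/3·y_{n+1}] ⇒ (1 − 2/3z)y_{n+1} = (1 + 1/3z)y_n
  R(z) = (1 + 1/3z)/(1 − 2/3z).

Find x<0 with |R(x)|<1.
x=-0.98: |R|=0.4073
x=-2: |R|=0.1429
x=-10: |R|=0.3043
x=-100: |R|=0.4778
θ=2/3≥1/2 ⇒ |1+1/3x|<|1−2/3x| ∀x<0 ⇒ unbounded interval.

(−∞, 0) — no finite endpoint.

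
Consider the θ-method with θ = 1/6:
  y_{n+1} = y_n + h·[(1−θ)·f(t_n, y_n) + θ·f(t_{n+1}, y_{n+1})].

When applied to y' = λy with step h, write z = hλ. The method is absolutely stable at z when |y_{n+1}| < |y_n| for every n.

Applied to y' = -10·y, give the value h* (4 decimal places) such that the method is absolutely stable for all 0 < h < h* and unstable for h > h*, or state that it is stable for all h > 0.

On y'=λy, z=hλ:
  y_{n+1} = y_n + z·[5/6·y_n + 1/6·y_{n+1}] ⇒ (1 − 1/6z)y_{n+1} = (1 + 5/6z)y_n
  R(z) = (1 + 5/6z)/(1 − 1/6z).

Find x<0 with |R(x)|<1.
x=-0.88: |R|=0.2326
R=−1: 1+5/6x = −1+1/6x ⇒ -2/3x=2 ⇒ x=2/(-2/3)=-3.0000
Confirm numerically:
  x=-1.943: |R|=0.46771 <1
  x=-1.736: |R|=0.34643 <1
  x=-1.373: |R|=0.11732 <1
  x=-3.474: |R|=1.20013 >1
  x=-3.297: |R|=1.12778 >1
  x=-3.085: |R|=1.03742 >1
Stable set (-3.0000, 0).

(-3.0000,0); λ=-10 ⇒ h* = (3)/10 = 0.3000.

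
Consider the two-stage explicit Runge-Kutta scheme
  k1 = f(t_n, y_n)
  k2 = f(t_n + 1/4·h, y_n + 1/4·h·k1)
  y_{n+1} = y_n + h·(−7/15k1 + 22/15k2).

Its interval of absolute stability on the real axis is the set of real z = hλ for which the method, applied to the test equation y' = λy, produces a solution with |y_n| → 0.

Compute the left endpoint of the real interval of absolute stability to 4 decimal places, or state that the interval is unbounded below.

With y'=λy (z=hλ):
  k1=λy_n ⇒ h·k1=z·y_n;  k2=λ(1+1/4z)y_n ⇒ h·k2=z(1+1/4z)y_n
  y_{n+1}/y_n = 1 − 7/15z + 22/15z(1+1/4z) = 1 + z + 11/30z²
  so R(z) = 1 + z + 11/30z².

Find x<0 with |R(x)|<1.
x=-1.02: |R|=0.3615
R=1: x+11/30x²=0 ⇒ x=−30/11=-2.7273; min R=1−1/(4·11/30)=0.3182>−1
Confirm numerically:
  x=-2.576: |R|=0.85712 <1
  x=-1.934: |R|=0.43746 <1
  x=-1.876: |R|=0.41444 <1
  x=-1.135: |R|=0.33735 <1
  x=-3.280: |R|=1.66475 >1
  x=-3.102: |R|=1.42621 >1
  x=-2.942: |R|=1.23163 >1
So |R|<1 on (-2.7273, 0).

left endpoint -2.7273.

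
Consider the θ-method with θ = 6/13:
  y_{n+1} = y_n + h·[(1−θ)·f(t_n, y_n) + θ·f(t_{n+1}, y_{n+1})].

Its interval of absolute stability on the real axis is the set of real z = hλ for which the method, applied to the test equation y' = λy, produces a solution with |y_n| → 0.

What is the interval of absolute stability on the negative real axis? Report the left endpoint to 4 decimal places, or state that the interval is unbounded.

Set f=λy, z=hλ:
  y_{n+1} = y_n + z·[7/13·y_n + 6/13·y_{n+1}] ⇒ (1 − 6/13z)y_{n+1} = (1 + 7/13z)y_n
  so R(z) = (1 + 7/13z)/(1 − 6/13z).

Boundary: |R(x)|=1, x<0.
x=-1.38: |R|=0.1570
R=−1: 1+7/13x = −1+6/13x ⇒ -1/13x=2 ⇒ x=2/(-1/13)=-26.0000
Confirm numerically:
  x=-20.873: |R|=0.96291 <1
  x=-13.244: |R|=0.86204 <1
  x=-11.338: |R|=0.81905 <1
  x=-10.517: |R|=0.79655 <1
  x=-26.536: |R|=1.00311 >1
  x=-26.427: |R|=1.00249 >1
So |R|<1 on (-26.0000, 0).

z∈(-26.0000,0).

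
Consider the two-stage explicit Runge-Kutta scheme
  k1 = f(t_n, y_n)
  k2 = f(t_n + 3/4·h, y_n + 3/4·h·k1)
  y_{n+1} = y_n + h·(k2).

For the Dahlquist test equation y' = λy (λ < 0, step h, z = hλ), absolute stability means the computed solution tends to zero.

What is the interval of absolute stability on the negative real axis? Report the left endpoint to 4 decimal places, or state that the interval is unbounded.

With y'=λy (z=hλ):
  k1=λy_n ⇒ h·k1=z·y_n;  k2=λ(1+3/4z)y_n ⇒ h·k2=z(1+3/4z)y_n
  y_{n+1}/y_n = 1 + z(1+3/4z) = 1 + z + 3/4z²
  so R(z) = 1 + z + 3/4z².

Boundary: |R(x)|=1, x<0.
x=-1.34: |R|=1.0067
R=1: x+3/4x²=0 ⇒ x=−4/3=-1.3333; min R=1−1/(4·3/4)=0.6667>−1
Confirm numerically:
  x=-1.106: |R|=0.81143 <1
  x=-0.983: |R|=0.74172 <1
  x=-0.626: |R|=0.66791 <1
  x=-0.570: |R|=0.67368 <1
  x=-1.703: |R|=1.47216 >1
  x=-1.638: |R|=1.37428 >1
Interval (-1.3333, 0).

(-1.3333, 0).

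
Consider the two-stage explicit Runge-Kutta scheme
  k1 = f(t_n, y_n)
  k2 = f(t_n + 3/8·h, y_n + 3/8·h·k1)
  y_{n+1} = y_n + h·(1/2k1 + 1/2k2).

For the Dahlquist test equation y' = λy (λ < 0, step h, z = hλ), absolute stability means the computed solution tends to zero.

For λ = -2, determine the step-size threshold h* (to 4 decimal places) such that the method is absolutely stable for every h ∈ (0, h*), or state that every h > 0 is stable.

On y'=λy, z=hλ:
  k1=λy_n ⇒ h·k1=z·y_n;  k2=λ(1+3/8z)y_n ⇒ h·k2=z(1+3/8z)y_n
  y_{n+1}/y_n = 1 + 1/2z + 1/2z(1+3/8z) = 1 + z + 3/16z²
  so R(z) = 1 + z + 3/16z².

Need |R(x)|<1, x<0.
x=-1.27: |R|=0.0324
R=1: x+3/16x²=0 ⇒ x=−16/3=-5.3333; min R=1−1/(4·3/16)=-0.3333>−1
Confirm numerically:
  x=-3.360: |R|=0.24320 <1
  x=-3.193: |R|=0.28139 <1
  x=-2.989: |R|=0.31385 <1
  x=-2.189: |R|=0.29055 <1
  x=-5.799: |R|=1.50633 >1
  x=-5.518: |R|=1.19106 >1
So |R|<1 on (-5.3333, 0).

(-5.3333,0); λ=-2 ⇒ h* = (16/3)/2 = 2.6667.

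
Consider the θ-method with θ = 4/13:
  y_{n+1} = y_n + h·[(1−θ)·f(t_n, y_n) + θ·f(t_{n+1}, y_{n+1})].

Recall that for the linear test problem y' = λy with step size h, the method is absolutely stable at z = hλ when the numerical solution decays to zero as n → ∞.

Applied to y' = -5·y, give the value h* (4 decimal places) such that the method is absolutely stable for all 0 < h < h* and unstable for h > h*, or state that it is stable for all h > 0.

Test eqn y'=λy, z=hλ:
  y_{n+1} = y_n + z·[9/13·y_n + 4/13·y_{n+1}] ⇒ (1 − 4/13z)y_{n+1} = (1 + 9/13z)y_n
  Hence R(z) = (1 + 9/13z)/(1 − 4/13z).

Solve |R(x)|<1 on ℝ⁻.
x=-1.57: |R|=0.0586
R=−1: 1+9/13x = −1+4/13x ⇒ -5/13x=2 ⇒ x=2/(-5/13)=-5.2000
Confirm numerically:
  x=-4.525: |R|=0.89148 <1
  x=-3.623: |R|=0.71319 <1
  x=-3.039: |R|=0.57048 <1
  x=-5.658: |R|=1.06427 >1
  x=-5.545: |R|=1.04903 >1
  x=-5.260: |R|=1.00881 >1
So |R|<1 on (-5.2000, 0).

(-5.2000,0); λ=-5 ⇒ h* = (26/5)/5 = 1.0400.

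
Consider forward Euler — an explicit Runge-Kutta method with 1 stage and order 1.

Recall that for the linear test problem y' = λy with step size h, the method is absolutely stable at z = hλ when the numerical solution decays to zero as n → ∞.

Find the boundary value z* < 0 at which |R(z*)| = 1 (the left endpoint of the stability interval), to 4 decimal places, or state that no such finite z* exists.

z* = -2.0000.

Test eqn y'=λy, z=hλ:
  order 1, 1-stage ⇒ R(z)=1+z
  (e.g. R(-0.44)=0.56000, |R|=0.56000)

Find x<0 with |R(x)|<1.
x=-0.44: |R|=0.5600
|R(-1.11)|=0.1100 |R(-0.84)|=0.1600 |R(-0.54)|=0.4600
Bisect:
  x_lo=-2.4365 |R|=1.4365  x_hi=-0.3685 |R|=0.6315
  mid=-1.40254 |R|=0.40254 →hi
  mid=-1.91954 |R|=0.91954 →hi
  mid=-2.17805 |R|=1.17805 →lo
  mid=-2.04880 |R|=1.04880 →lo
  mid=-1.98417 |R|=0.98417 →hi
  mid=-2.01648 |R|=1.01648 →lo
  mid=-2.00033 |R|=1.00033 →lo
  mid=-1.99225 |R|=0.99225 →hi
  mid=-1.99629 |R|=0.99629 →hi
  mid=-1.99831 |R|=0.99831 →hi
  ...
  [-2.00007,-1.99995] ⇒ x*=-2.0000
So |R|<1 on (-2.0000, 0).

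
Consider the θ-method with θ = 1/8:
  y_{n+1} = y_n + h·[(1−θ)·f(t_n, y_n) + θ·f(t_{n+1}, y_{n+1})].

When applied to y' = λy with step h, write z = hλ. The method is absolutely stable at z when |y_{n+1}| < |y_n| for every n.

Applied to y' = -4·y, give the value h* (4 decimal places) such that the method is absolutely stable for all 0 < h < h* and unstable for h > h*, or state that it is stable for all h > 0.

Test eqn y'=λy, z=hλ:
  y_{n+1} = y_n + z·[7/8·y_n + 1/8·y_{n+1}] ⇒ (1 − 1/8z)y_{n+1} = (1 + 7/8z)y_n
  Hence R(z) = (1 + 7/8z)/(1 − 1/8z).

Solve |R(x)|<1 on ℝ⁻.
x=-0.64: |R|=0.4074
R=−1: 1+7/8x = −1+1/8x ⇒ -3/4x=2 ⇒ x=2/(-3/4)=-2.6667
Confirm numerically:
  x=-1.957: |R|=0.57236 <1
  x=-1.895: |R|=0.53209 <1
  x=-1.877: |R|=0.52030 <1
  x=-3.143: |R|=1.25648 >1
  x=-2.943: |R|=1.15151 >1
  x=-2.852: |R|=1.10247 >1
So |R|<1 on (-2.6667, 0).

(-2.6667,0); λ=-4 ⇒ h* = (8/3)/4 = 0.6667.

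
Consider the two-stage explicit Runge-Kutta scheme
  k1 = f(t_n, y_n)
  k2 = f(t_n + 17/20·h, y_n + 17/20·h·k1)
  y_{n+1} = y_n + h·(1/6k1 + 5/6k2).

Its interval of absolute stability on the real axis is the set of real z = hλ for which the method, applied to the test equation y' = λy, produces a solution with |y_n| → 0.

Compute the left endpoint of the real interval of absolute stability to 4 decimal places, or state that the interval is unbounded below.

Test eqn y'=λy, z=hλ:
  k1=λy_n ⇒ h·k1=z·y_n;  k2=λ(1+17/20z)y_n ⇒ h·k2=z(1+17/20z)y_n
  y_{n+1}/y_n = 1 + 1/6z + 5/6z(1+17/20z) = 1 + z + 17/24z²
  R(z) = 1 + z + 17/24z².

Boundary: |R(x)|=1, x<0.
x=-0.31: |R|=0.7581
R=1: x+17/24x²=0 ⇒ x=−24/17=-1.4118; min R=1−1/(4·17/24)=0.6471>−1
Confirm numerically:
  x=-1.279: |R|=0.87972 <1
  x=-0.895: |R|=0.67239 <1
  x=-0.885: |R|=0.66978 <1
  x=-1.988: |R|=1.81144 >1
  x=-1.702: |R|=1.34990 >1
  x=-1.466: |R|=1.05632 >1
Stable set (-1.4118, 0).

left endpoint -1.4118.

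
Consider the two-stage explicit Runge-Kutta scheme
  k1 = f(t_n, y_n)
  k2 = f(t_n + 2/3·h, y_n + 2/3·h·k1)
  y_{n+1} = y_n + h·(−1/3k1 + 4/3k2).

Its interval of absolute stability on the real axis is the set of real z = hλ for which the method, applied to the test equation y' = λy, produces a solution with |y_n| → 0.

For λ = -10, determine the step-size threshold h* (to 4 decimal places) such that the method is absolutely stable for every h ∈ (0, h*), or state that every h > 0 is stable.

Test eqn y'=λy, z=hλ:
  k1=λy_n ⇒ h·k1=z·y_n;  k2=λ(1+2/3z)y_n ⇒ h·k2=z(1+2/3z)y_n
  y_{n+1}/y_n = 1 − 1/3z + 4/3z(1+2/3z) = 1 + z + 8/9z²
  so R(z) = 1 + z + 8/9z².

Find x<0 with |R(x)|<1.
x=-0.83: |R|=0.7824
R=1: x+8/9x²=0 ⇒ x=−9/8=-1.1250; min R=1−1/(4·8/9)=0.7188>−1
Confirm numerically:
  x=-1.068: |R|=0.94589 <1
  x=-0.668: |R|=0.72864 <1
  x=-0.665: |R|=0.72809 <1
  x=-1.703: |R|=1.87496 >1
  x=-1.682: |R|=1.83278 >1
So |R|<1 on (-1.1250, 0).

(-1.1250,0); λ=-10 ⇒ h* = (9/8)/10 = 0.1125.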